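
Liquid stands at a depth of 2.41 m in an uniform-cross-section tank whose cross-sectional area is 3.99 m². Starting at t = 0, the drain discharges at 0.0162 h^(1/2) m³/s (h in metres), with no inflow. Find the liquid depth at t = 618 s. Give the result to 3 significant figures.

0.0887 m

With no inflow, A dh/dt = −0.0162 √h.
Separate and integrate: 2(√h − √h₀) = −(0.0162/A) t.
√h = √2.41 − 0.0162·618/(2·3.99) = 1.5524 − 1.2546 = 0.29783.
h = 0.29783² = 0.088703 m.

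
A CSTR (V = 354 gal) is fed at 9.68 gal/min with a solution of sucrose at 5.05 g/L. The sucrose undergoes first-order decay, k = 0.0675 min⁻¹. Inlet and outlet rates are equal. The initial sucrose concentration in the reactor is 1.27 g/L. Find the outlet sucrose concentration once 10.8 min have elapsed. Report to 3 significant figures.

1.39 g/L

Accumulation = in − out − consumed: V dC/dt = Q C_in − Q C − k V C.
dC/dt = (Q/V) C_in − (Q/V + k) C; effective rate a = Q/V + k = 0.027345 + 0.0675 = 0.094845 min⁻¹.
C_ss = Q C_in/(Q + kV) = 1.4560 g/L; C(t) = C_ss + (C₀ − C_ss) e^(−a t).
C(10.8) = 1.4560 + (-0.18596)·e^(−0.094845·10.8) = 1.4560 + (-0.18596)·0.35904 = 1.3892 g/L.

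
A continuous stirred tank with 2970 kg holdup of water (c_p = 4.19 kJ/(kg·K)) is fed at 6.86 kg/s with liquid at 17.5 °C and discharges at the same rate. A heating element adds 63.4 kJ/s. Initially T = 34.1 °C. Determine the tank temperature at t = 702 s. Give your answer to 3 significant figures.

22.6 °C

Heat balance on the well-mixed liquid: M c_p dT/dt = ṁ c_p (T_in − T) + 63.4.
Rearrange: dT/dt = (T_ss − T)/τ with τ = M/ṁ = 432.94 s and T_ss = T_in + Q̇/(ṁ c_p) = 19.706 °C.
Solution: T(t) = T_ss + (T₀ − T_ss) e^(−t/τ).
T(702) = 19.706 + (14.394)·e^(−702/432.94) = 19.706 + (14.394)·0.19761 = 22.550 °C.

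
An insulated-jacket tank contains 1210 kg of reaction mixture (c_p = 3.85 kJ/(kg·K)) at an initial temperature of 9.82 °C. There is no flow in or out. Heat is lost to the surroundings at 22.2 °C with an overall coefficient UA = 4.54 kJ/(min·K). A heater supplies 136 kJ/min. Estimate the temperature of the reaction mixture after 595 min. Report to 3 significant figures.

28.4 °C

Lumped-capacitance energy balance: M c_p dT/dt = UA(T_amb − T) + Q̇.
dT/dt = (T_ss − T)/τ with T_ss = T_amb + Q̇/UA = 22.2 + 136/4.54 = 52.156 °C, τ = M c_p/UA = 1210·3.85/4.54 = 1026.1 min.
T approaches T_ss exponentially: T(t) = T_ss + (T₀ − T_ss) e^(−t/τ).
T(595) = 52.156 + (-42.336)·0.55997 = 28.449 °C.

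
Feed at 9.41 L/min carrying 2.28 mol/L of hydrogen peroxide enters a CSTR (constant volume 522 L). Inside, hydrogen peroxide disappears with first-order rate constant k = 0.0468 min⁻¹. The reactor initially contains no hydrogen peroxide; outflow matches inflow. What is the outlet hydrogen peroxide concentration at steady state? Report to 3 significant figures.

Species balance: V dC/dt = Q C_in − Q C − k V C.
At steady state: 0 = Q C_in − (Q + kV) C_ss, so C_ss = Q C_in/(Q + kV).
C_ss = 9.41·2.28/(9.41 + 0.0468·522) = 21.455/33.840 = 0.63401 mol/L.

0.634 mol/L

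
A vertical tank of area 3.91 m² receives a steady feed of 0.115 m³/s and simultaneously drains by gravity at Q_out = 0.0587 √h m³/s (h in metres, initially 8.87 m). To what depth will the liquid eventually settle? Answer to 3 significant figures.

A dh/dt = Q_in − 0.0587 √h. Steady state requires inflow = outflow:
Q_in = 0.0587 √h_ss ⇒ √h_ss = 0.115/0.0587 = 1.9591.
h_ss = 1.9591² = 3.8381 m. (Since h₀ = 8.87 m > h_ss, the level will fall toward this value.)

3.84 m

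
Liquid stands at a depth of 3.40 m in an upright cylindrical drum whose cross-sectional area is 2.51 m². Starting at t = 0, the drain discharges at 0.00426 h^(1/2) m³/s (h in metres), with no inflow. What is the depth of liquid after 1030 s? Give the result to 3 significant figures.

With no inflow, A dh/dt = −0.00426 √h.
Separate and integrate: 2(√h − √h₀) = −(0.00426/A) t.
√h = √3.40 − 0.00426·1030/(2·2.51) = 1.8439 − 0.87406 = 0.96985.
h = 0.96985² = 0.94060 m.

0.941 m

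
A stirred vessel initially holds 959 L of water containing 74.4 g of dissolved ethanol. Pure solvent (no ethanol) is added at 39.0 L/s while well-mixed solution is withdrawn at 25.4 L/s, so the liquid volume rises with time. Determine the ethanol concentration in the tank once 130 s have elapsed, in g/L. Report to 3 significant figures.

Total volume: dV/dt = Q_in − Q_out = 13.600 L/s, so V(t) = 959 + 13.600 t and V(130) = 2727.0 L.
No ethanol enters, so dm/dt = −Q_out · (m/V).
Separate: dm/m = −Q_out dt/V(t) ⇒ ln(m/m₀) = −(Q_out/(Q_in−Q_out)) ln(V/V₀).
m = m₀ (V₀/V)^(Q_out/(Q_in−Q_out)) = 74.4 × (959/2727.0)^(1.8676) = 10.566 g.
C = m/V = 10.566/2727.0 = 0.0038746 g/L.

0.00387 g/L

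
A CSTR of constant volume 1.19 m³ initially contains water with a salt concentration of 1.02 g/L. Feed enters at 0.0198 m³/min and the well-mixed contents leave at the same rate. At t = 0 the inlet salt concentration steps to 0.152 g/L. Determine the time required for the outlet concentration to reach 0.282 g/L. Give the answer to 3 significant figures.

Mass balance on the solute (V constant): V dC/dt = Q(C_in − C), so τ = V/Q = 60.101 min.
C(t) = C_in + (C₀ − C_in) e^(−t/τ). Set C = 0.282 and solve for t:
e^(−t/τ) = (C − C_in)/(C₀ − C_in) = (0.282 − 0.152)/(1.02 − 0.152) = 0.14977
t = −τ ln(…) = 60.101 × 1.8987 = 114.11 min.

114 min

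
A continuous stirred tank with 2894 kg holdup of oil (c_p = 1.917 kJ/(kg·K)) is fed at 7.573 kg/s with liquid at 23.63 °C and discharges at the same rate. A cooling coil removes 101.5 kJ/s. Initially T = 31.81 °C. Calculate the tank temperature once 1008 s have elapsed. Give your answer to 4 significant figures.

17.72 °C

Energy balance: M c_p dT/dt = ṁ c_p (T_in − T) − 101.5.
τ = M/ṁ = 382.147 s; T_ss = T_in − Q̇/(ṁ c_p) = 23.63 − 101.5/(7.573·1.917) = 16.6384 °C.
Integrating: T(t) = T_ss + (T₀ − T_ss) e^(−t/τ).
T(1008) = 16.6384 + (15.1716)·e^(−1008/382.147) = 16.6384 + (15.1716)·0.0715236 = 17.7235 °C.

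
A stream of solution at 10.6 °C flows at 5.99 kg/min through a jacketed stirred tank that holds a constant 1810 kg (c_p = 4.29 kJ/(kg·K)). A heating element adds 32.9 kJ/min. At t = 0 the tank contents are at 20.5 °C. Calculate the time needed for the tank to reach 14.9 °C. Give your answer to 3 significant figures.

317 min

First-law balance (no shaft work): M c_p dT/dt = ṁ c_p (T_in − T) + 32.9.
τ = M/ṁ = 302.17 min; T_ss = T_in + Q̇/(ṁ c_p) = 11.880 °C.
T(t) = T_ss + (T₀ − T_ss) e^(−t/τ). Set T = 14.9:
e^(−t/τ) = (14.9 − 11.880)/(20.5 − 11.880) = 0.35033
t = −302.17 · ln(0.35033) = 316.94 min.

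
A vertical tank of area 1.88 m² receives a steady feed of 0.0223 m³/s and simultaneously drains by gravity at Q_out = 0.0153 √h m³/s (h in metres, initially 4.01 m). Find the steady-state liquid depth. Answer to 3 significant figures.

2.12 m

Unsteady balance on liquid volume: A dh/dt = Q_in − 0.0153 √h. At steady state dh/dt = 0:
Q_in = 0.0153 √h_ss ⇒ √h_ss = 0.0223/0.0153 = 1.4575.
h_ss = 1.4575² = 2.1244 m. (Since h₀ = 4.01 m > h_ss, the level will fall toward this value.)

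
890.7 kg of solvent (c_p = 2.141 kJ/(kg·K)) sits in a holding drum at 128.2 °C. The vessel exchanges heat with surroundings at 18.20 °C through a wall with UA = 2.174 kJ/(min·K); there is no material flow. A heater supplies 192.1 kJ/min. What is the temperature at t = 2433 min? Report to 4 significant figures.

107.9 °C

M c_p dT/dt = −UA(T − T_amb) + Q̇.
dT/dt = (T_ss − T)/τ with T_ss = T_amb + Q̇/UA = 18.20 + 192.1/2.174 = 106.562 °C, τ = M c_p/UA = 890.7·2.141/2.174 = 877.180 min.
Integrating: T(t) = T_ss + (T₀ − T_ss) e^(−t/τ).
T(2433) = 106.562 + (21.6375)·0.0624330 = 107.913 °C.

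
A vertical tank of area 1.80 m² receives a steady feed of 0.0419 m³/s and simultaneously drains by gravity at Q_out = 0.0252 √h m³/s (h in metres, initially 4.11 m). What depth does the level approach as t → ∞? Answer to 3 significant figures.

2.76 m

Accumulation of liquid (constant cross-section A): A dh/dt = Q_in − 0.0252 √h. At steady state dh/dt = 0:
Q_in = 0.0252 √h_ss ⇒ √h_ss = 0.0419/0.0252 = 1.6627.
h_ss = 1.6627² = 2.7646 m. (Since h₀ = 4.11 m > h_ss, the level will fall toward this value.)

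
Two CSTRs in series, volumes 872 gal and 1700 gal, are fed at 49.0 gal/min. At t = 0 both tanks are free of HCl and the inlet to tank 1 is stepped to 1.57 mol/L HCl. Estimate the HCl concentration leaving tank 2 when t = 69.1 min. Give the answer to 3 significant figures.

Each tank obeys Vᵢ dCᵢ/dt = Q(Cᵢ₋₁ − Cᵢ), so τᵢ = Vᵢ/Q.
τ₁ = 872/49.0 = 17.796 min; τ₂ = 1700/49.0 = 34.694 min.
Tank 1: C₁ = C_in(1 − e^(−t/τ₁)). Tank 2 (τ₁ ≠ τ₂): C₂ = C_in[1 − (τ₁ e^(−t/τ₁) − τ₂ e^(−t/τ₂))/(τ₁ − τ₂)].
At t = 69.1: e^(−t/τ₁) = 0.020591, e^(−t/τ₂) = 0.13646.
C₂ = 1.57·[1 − (17.796·0.020591 − 34.694·0.13646)/(-16.898)] = 1.57·0.74151 = 1.1642 mol/L.

1.16 mol/L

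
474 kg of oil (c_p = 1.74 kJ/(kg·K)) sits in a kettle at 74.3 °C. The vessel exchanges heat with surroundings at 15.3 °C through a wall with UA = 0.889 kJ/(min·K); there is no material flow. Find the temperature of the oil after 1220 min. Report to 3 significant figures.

Unsteady energy balance on the tank contents: M c_p dT/dt = −UA(T − T_amb).
dT/dt = (T_ss − T)/τ with T_ss = T_amb = 15.300 °C, τ = M c_p/UA = 474·1.74/0.889 = 927.74 min.
Solution: T(t) = T_ss + (T₀ − T_ss) e^(−t/τ).
T(1220) = 15.300 + (59.000)·0.26847 = 31.140 °C.

31.1 °C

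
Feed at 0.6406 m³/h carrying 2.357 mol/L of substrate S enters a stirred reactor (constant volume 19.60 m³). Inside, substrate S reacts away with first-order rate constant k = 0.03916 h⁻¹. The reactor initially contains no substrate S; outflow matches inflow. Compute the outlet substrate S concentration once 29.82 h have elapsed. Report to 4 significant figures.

Accumulation = in − out − consumed: V dC/dt = Q C_in − Q C − k V C.
This is linear with rate a = Q/V + k = 0.0718437 h⁻¹.
C_ss = Q C_in/(Q + kV) = 1.07226 mol/L; C(t) = C_ss + (C₀ − C_ss) e^(−a t).
C(29.82) = 1.07226 + (-1.07226)·e^(−0.0718437·29.82) = 1.07226 + (-1.07226)·0.117375 = 0.946407 mol/L.

0.9464 mol/L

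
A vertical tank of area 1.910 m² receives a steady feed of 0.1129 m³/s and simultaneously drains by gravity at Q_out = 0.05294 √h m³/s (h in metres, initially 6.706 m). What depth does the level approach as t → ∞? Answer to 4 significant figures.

Mass balance (ρ constant): A dh/dt = Q_in − 0.05294 √h. At steady state dh/dt = 0:
Q_in = 0.05294 √h_ss ⇒ √h_ss = 0.1129/0.05294 = 2.13260.
h_ss = 2.13260² = 4.54800 m. (Since h₀ = 6.706 m > h_ss, the level will fall toward this value.)

4.548 m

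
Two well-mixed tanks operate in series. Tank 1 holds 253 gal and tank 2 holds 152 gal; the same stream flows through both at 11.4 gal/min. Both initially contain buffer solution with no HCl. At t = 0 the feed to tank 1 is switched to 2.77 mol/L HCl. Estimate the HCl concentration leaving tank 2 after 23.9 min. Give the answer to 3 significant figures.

1.10 mol/L

Time constants: τᵢ = Vᵢ/Q for each well-mixed tank.
τ₁ = 253/11.4 = 22.193 min; τ₂ = 152/11.4 = 13.333 min.
Tank 1: C₁ = C_in(1 − e^(−t/τ₁)). Tank 2 (τ₁ ≠ τ₂): C₂ = C_in[1 − (τ₁ e^(−t/τ₁) − τ₂ e^(−t/τ₂))/(τ₁ − τ₂)].
At t = 23.9: e^(−t/τ₁) = 0.34064, e^(−t/τ₂) = 0.16654.
C₂ = 2.77·[1 − (22.193·0.34064 − 13.333·0.16654)/(8.8596)] = 2.77·0.39734 = 1.1006 mol/L.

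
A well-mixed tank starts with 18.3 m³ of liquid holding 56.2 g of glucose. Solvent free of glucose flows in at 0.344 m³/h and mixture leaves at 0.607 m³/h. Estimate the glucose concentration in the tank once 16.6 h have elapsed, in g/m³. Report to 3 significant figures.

2.15 g/m³

Let m(t) be the amount of glucose. Volume: V(t) = V₀ + (Q_in − Q_out) t = 18.3 − 0.26300 t; V(16.6) = 13.934 m³.
Species balance (pure solvent in): dm/dt = −Q_out · m/V(t).
dm/m = −Q_out dt/(V₀ − 0.26300 t); integrating gives ln(m/m₀) = −(Q_out/(Q_in−Q_out)) ln(V/V₀).
m = m₀ (V₀/V)^(Q_out/(Q_in−Q_out)) = 56.2 × (18.3/13.934)^(-2.3080) = 29.960 g.
C = m/V = 29.960/13.934 = 2.1501 g/m³.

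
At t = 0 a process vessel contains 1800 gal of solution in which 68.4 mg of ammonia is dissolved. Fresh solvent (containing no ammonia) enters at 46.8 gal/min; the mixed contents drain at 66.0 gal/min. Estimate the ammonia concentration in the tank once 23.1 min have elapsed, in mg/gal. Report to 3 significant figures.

Total volume: dV/dt = Q_in − Q_out = -19.200 gal/min, so V(t) = 1800 − 19.200 t and V(23.1) = 1356.5 gal.
Solute balance: dm/dt = 0 − Q_out C = −Q_out m/V(t).
Separate: dm/m = −Q_out dt/V(t) ⇒ ln(m/m₀) = −(Q_out/(Q_in−Q_out)) ln(V/V₀).
m = m₀ (V₀/V)^(Q_out/(Q_in−Q_out)) = 68.4 × (1800/1356.5)^(-3.4375) = 25.866 mg.
C = m/V = 25.866/1356.5 = 0.019068 mg/gal.

0.0191 mg/gal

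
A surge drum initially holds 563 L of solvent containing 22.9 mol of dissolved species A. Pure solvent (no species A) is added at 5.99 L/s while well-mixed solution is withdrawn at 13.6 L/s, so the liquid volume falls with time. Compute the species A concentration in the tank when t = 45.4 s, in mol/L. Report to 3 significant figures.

Total volume: dV/dt = Q_in − Q_out = -7.6100 L/s, so V(t) = 563 − 7.6100 t and V(45.4) = 217.51 L.
No species A enters, so dm/dt = −Q_out · (m/V).
dm/m = −Q_out dt/(V₀ − 7.6100 t); integrating gives ln(m/m₀) = −(Q_out/(Q_in−Q_out)) ln(V/V₀).
m = m₀ (V₀/V)^(Q_out/(Q_in−Q_out)) = 22.9 × (563/217.51)^(-1.7871) = 4.1849 mol.
C = m/V = 4.1849/217.51 = 0.019241 mol/L.

0.0192 mol/L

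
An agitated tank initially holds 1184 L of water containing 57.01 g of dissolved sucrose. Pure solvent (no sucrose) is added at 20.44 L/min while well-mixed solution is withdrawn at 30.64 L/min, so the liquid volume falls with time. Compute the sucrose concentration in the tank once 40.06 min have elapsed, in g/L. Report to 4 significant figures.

0.02062 g/L

Let m(t) be the amount of sucrose. Volume: V(t) = V₀ + (Q_in − Q_out) t = 1184 − 10.2000 t; V(40.06) = 775.388 L.
Species balance (pure solvent in): dm/dt = −Q_out · m/V(t).
dm/m = −Q_out dt/(V₀ − 10.2000 t); integrating gives ln(m/m₀) = −(Q_out/(Q_in−Q_out)) ln(V/V₀).
m = m₀ (V₀/V)^(Q_out/(Q_in−Q_out)) = 57.01 × (1184/775.388)^(-3.00392) = 15.9857 g.
C = m/V = 15.9857/775.388 = 0.0206164 g/L.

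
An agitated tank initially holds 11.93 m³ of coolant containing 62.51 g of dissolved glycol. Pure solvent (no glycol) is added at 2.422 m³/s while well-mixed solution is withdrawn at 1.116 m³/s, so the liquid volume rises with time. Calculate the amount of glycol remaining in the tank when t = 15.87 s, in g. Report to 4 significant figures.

26.44 g

Total volume: dV/dt = Q_in − Q_out = 1.30600 m³/s, so V(t) = 11.93 + 1.30600 t and V(15.87) = 32.6562 m³.
Solute balance: dm/dt = 0 − Q_out C = −Q_out m/V(t).
dm/m = −Q_out dt/(V₀ + 1.30600 t); integrating gives ln(m/m₀) = −(Q_out/(Q_in−Q_out)) ln(V/V₀).
m = m₀ (V₀/V)^(Q_out/(Q_in−Q_out)) = 62.51 × (11.93/32.6562)^(0.854518) = 26.4391 g.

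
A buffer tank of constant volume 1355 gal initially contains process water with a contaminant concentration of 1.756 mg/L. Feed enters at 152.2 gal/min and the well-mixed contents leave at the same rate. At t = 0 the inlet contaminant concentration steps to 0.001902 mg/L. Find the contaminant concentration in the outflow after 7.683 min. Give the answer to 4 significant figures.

Mass balance on the solute (V constant): V dC/dt = Q(C_in − C).
Time constant τ = V/Q = 1355/152.2 = 8.90276 min.
This is linear first-order; C(t) = C_in + (C₀ − C_in) e^(−t/τ).
C(7.683) = 0.001902 + (1.756 − 0.001902)·e^(−7.683/8.90276) = 0.001902 + (1.75410)·0.421898 = 0.741953 mg/L.

0.7420 mg/L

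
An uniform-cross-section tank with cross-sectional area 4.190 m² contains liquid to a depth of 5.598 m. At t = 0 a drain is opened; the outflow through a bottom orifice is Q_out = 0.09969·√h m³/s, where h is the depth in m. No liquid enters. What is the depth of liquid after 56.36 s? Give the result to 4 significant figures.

A dh/dt = −Q_out = −0.09969 √h.
Separate and integrate: 2(√h − √h₀) = −(0.09969/A) t.
√h = √5.598 − 0.09969·56.36/(2·4.190) = 2.36601 − 0.670469 = 1.69554.
h = 1.69554² = 2.87486 m.

2.875 m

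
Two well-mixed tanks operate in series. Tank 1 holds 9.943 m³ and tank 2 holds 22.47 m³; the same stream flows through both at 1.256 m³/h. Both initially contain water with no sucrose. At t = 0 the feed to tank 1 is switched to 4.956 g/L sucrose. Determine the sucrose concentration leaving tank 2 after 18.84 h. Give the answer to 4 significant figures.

Species balance on tank i: dCᵢ/dt = (Cᵢ₋₁ − Cᵢ)/τᵢ with τᵢ = Vᵢ/Q.
τ₁ = 9.943/1.256 = 7.91640 h; τ₂ = 22.47/1.256 = 17.8901 h.
Solving the cascade with C₁(0)=C₂(0)=0 gives C₂(t) = C_in[1 − (τ₁ e^(−t/τ₁) − τ₂ e^(−t/τ₂))/(τ₁ − τ₂)].
At t = 18.84: e^(−t/τ₁) = 0.0925627, e^(−t/τ₂) = 0.348856.
C₂ = 4.956·[1 − (7.91640·0.0925627 − 17.8901·0.348856)/(-9.97373)] = 4.956·0.447717 = 2.21888 g/L.

2.219 g/L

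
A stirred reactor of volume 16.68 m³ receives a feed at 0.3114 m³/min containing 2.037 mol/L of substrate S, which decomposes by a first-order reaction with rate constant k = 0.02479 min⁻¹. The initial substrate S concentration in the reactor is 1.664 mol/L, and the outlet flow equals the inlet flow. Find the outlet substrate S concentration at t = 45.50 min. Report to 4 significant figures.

0.9843 mol/L

V dC/dt = Q(C_in − C) − k V C.
dC/dt = (Q/V) C_in − (Q/V + k) C; effective rate a = Q/V + k = 0.0186691 + 0.02479 = 0.0434591 min⁻¹.
C_ss = Q C_in/(Q + kV) = 0.875051 mol/L; C(t) = C_ss + (C₀ − C_ss) e^(−a t).
C(45.50) = 0.875051 + (0.788949)·e^(−0.0434591·45.50) = 0.875051 + (0.788949)·0.138430 = 0.984265 mol/L.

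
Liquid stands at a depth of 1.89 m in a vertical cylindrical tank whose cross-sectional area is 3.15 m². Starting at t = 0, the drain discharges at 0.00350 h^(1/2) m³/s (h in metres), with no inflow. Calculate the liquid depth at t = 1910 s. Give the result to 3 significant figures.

0.0984 m

Mass balance (ρ constant): A dh/dt = −0.00350 √h.
This is separable: 2 d(√h)/dt = −0.00350/A, so √h = √h₀ − (0.00350/(2A)) t.
√h = √1.89 − 0.00350·1910/(2·3.15) = 1.3748 − 1.0611 = 0.31366.
h = 0.31366² = 0.098384 m.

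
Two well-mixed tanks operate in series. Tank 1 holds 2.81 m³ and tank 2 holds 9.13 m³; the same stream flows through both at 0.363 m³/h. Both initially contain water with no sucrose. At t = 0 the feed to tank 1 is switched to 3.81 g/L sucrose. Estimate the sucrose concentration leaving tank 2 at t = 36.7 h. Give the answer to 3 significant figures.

Time constants: τᵢ = Vᵢ/Q for each well-mixed tank.
τ₁ = 2.81/0.363 = 7.7410 h; τ₂ = 9.13/0.363 = 25.152 h.
Solving the cascade with C₁(0)=C₂(0)=0 gives C₂(t) = C_in[1 − (τ₁ e^(−t/τ₁) − τ₂ e^(−t/τ₂))/(τ₁ − τ₂)].
At t = 36.7: e^(−t/τ₁) = 0.0087303, e^(−t/τ₂) = 0.23243.
C₂ = 3.81·[1 − (7.7410·0.0087303 − 25.152·0.23243)/(-17.410)] = 3.81·0.66811 = 2.5455 g/L.

2.55 g/L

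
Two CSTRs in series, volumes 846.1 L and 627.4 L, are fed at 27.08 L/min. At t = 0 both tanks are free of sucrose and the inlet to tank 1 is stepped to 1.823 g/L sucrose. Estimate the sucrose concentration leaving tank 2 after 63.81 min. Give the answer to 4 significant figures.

Time constants: τᵢ = Vᵢ/Q for each well-mixed tank.
τ₁ = 846.1/27.08 = 31.2445 min; τ₂ = 627.4/27.08 = 23.1684 min.
Solving the cascade with C₁(0)=C₂(0)=0 gives C₂(t) = C_in[1 − (τ₁ e^(−t/τ₁) − τ₂ e^(−t/τ₂))/(τ₁ − τ₂)].
At t = 63.81: e^(−t/τ₁) = 0.129732, e^(−t/τ₂) = 0.0636610.
C₂ = 1.823·[1 − (31.2445·0.129732 − 23.1684·0.0636610)/(8.07607)] = 1.823·0.680724 = 1.24096 g/L.

1.241 g/L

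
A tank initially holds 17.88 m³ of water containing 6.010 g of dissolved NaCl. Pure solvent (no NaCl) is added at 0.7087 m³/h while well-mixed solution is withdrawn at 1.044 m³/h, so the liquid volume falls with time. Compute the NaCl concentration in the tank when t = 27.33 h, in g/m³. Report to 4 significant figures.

Total volume: dV/dt = Q_in − Q_out = -0.335300 m³/h, so V(t) = 17.88 − 0.335300 t and V(27.33) = 8.71625 m³.
No NaCl enters, so dm/dt = −Q_out · (m/V).
dm/m = −Q_out dt/(V₀ − 0.335300 t); integrating gives ln(m/m₀) = −(Q_out/(Q_in−Q_out)) ln(V/V₀).
m = m₀ (V₀/V)^(Q_out/(Q_in−Q_out)) = 6.010 × (17.88/8.71625)^(-3.11363) = 0.641659 g.
C = m/V = 0.641659/8.71625 = 0.0736164 g/m³.

0.07362 g/m³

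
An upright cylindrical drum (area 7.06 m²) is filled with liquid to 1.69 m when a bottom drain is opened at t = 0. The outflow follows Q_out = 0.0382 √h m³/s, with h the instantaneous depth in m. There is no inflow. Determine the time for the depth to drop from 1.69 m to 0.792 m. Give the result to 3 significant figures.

152 s

A dh/dt = −Q_out = −0.0382 √h.
∫ h^(−1/2) dh = −(0.0382/A) ∫ dt, giving 2√h = 2√h₀ − (0.0382/A) t.
t = 2A(√h₀ − √h)/0.0382 = 2·7.06·(√1.69 − √0.792)/0.0382
  = 14.120 × (1.3000 − 0.88994) / 0.0382 = 151.57 s.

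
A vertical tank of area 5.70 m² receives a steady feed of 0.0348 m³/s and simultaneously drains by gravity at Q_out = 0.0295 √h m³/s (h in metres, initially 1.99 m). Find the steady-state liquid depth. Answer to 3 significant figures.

1.39 m

Level balance: A dh/dt = 0.0348 − 0.0295 √h. Setting dh/dt = 0:
Q_in = 0.0295 √h_ss ⇒ √h_ss = 0.0348/0.0295 = 1.1797.
h_ss = 1.1797² = 1.3916 m. (Since h₀ = 1.99 m > h_ss, the level will fall toward this value.)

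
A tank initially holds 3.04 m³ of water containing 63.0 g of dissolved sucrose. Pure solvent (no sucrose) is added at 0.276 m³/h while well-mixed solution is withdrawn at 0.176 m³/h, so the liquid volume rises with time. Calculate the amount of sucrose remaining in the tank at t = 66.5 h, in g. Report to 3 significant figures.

Total volume: dV/dt = Q_in − Q_out = 0.10000 m³/h, so V(t) = 3.04 + 0.10000 t and V(66.5) = 9.6900 m³.
No sucrose enters, so dm/dt = −Q_out · (m/V).
dm/m = −Q_out dt/(V₀ + 0.10000 t); integrating gives ln(m/m₀) = −(Q_out/(Q_in−Q_out)) ln(V/V₀).
m = m₀ (V₀/V)^(Q_out/(Q_in−Q_out)) = 63.0 × (3.04/9.6900)^(1.7600) = 8.1897 g.

8.19 g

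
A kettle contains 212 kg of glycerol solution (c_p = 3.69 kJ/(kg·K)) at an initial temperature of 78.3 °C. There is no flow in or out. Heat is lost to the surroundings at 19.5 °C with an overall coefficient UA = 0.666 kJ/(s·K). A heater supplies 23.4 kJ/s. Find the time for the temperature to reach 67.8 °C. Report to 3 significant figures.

Heat balance on the well-mixed liquid: M c_p dT/dt = −UA(T − T_amb) + Q̇.
τ = M c_p/UA = 1174.6 s; T_ss = T_amb + Q̇/UA = 19.5 + 23.4/0.666 = 54.635 °C.
T(t) = T_ss + (T₀ − T_ss)e^(−t/τ); set T = 67.8:
t = −τ ln[(T − T_ss)/(T₀ − T_ss)] = −1174.6 · ln(0.55630) = 688.83 s.

689 s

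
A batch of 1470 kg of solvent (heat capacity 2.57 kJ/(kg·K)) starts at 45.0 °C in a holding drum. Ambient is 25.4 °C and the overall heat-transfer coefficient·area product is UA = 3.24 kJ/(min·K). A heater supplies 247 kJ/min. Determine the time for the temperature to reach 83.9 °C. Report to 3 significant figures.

1350 min

Unsteady energy balance on the tank contents: M c_p dT/dt = −UA(T − T_amb) + Q̇.
τ = M c_p/UA = 1166.0 min; T_ss = T_amb + Q̇/UA = 25.4 + 247/3.24 = 101.63 °C.
T(t) = T_ss + (T₀ − T_ss)e^(−t/τ); set T = 83.9:
t = −τ ln[(T − T_ss)/(T₀ − T_ss)] = −1166.0 · ln(0.31314) = 1353.9 min.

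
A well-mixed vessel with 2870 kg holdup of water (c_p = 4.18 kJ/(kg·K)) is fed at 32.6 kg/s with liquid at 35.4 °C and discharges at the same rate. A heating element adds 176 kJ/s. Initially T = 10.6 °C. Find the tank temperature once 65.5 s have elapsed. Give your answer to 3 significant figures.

24.3 °C

M c_p dT/dt = ṁ c_p (T_in − T) + Q̇.
τ = M/ṁ = 88.037 s; T_ss = T_in + Q̇/(ṁ c_p) = 35.4 + 176/(32.6·4.18) = 36.692 °C.
This is linear first-order; T(t) = T_ss + (T₀ − T_ss) e^(−t/τ).
T(65.5) = 36.692 + (-26.092)·e^(−65.5/88.037) = 36.692 + (-26.092)·0.47521 = 24.293 °C.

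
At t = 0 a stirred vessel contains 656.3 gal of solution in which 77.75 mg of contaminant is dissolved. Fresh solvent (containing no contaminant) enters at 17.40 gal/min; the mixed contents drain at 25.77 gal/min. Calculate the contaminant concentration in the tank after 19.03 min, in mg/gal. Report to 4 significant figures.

0.06647 mg/gal

Let m(t) be the amount of contaminant. Volume: V(t) = V₀ + (Q_in − Q_out) t = 656.3 − 8.37000 t; V(19.03) = 497.019 gal.
No contaminant enters, so dm/dt = −Q_out · (m/V).
dm/m = −Q_out dt/(V₀ − 8.37000 t); integrating gives ln(m/m₀) = −(Q_out/(Q_in−Q_out)) ln(V/V₀).
m = m₀ (V₀/V)^(Q_out/(Q_in−Q_out)) = 77.75 × (656.3/497.019)^(-3.07885) = 33.0363 mg.
C = m/V = 33.0363/497.019 = 0.0664690 mg/gal.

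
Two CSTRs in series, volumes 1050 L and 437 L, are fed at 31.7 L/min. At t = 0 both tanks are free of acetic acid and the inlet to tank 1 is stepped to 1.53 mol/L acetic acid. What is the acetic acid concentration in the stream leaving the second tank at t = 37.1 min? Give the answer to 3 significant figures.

Each tank obeys Vᵢ dCᵢ/dt = Q(Cᵢ₋₁ − Cᵢ), so τᵢ = Vᵢ/Q.
τ₁ = 1050/31.7 = 33.123 min; τ₂ = 437/31.7 = 13.785 min.
Tank 1: C₁ = C_in(1 − e^(−t/τ₁)). Tank 2 (τ₁ ≠ τ₂): C₂ = C_in[1 − (τ₁ e^(−t/τ₁) − τ₂ e^(−t/τ₂))/(τ₁ − τ₂)].
At t = 37.1: e^(−t/τ₁) = 0.32626, e^(−t/τ₂) = 0.067797.
C₂ = 1.53·[1 − (33.123·0.32626 − 13.785·0.067797)/(19.338)] = 1.53·0.48949 = 0.74892 mol/L.

0.749 mol/L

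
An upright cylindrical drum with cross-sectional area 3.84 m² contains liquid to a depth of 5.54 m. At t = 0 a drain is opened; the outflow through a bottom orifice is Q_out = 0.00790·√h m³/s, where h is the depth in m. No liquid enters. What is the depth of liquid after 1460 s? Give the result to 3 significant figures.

0.726 m

Mass balance (ρ constant): A dh/dt = −0.00790 √h.
∫ h^(−1/2) dh = −(0.00790/A) ∫ dt, giving 2√h = 2√h₀ − (0.00790/A) t.
√h = √5.54 − 0.00790·1460/(2·3.84) = 2.3537 − 1.5018 = 0.85190.
h = 0.85190² = 0.72573 m.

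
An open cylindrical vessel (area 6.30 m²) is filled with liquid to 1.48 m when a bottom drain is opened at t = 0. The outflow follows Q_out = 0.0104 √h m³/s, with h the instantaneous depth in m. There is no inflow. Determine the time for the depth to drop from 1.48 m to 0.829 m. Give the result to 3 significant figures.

A dh/dt = −Q_out = −0.0104 √h.
Separate and integrate: 2(√h − √h₀) = −(0.0104/A) t.
t = 2A(√h₀ − √h)/0.0104 = 2·6.30·(√1.48 − √0.829)/0.0104
  = 12.600 × (1.2166 − 0.91049) / 0.0104 = 370.80 s.

371 s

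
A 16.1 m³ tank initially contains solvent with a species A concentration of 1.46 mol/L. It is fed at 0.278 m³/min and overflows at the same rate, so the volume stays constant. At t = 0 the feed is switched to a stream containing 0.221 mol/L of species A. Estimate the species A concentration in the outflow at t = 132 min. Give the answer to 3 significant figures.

0.348 mol/L

Accumulation = in − out for the solute gives V dC/dt = Q(C_in − C).
Time constant τ = V/Q = 16.1/0.278 = 57.914 min.
C approaches C_in exponentially: C(t) = C_in + (C₀ − C_in) e^(−t/τ).
C(132) = 0.221 + (1.46 − 0.221)·e^(−132/57.914) = 0.221 + (1.2390)·0.10236 = 0.34782 mol/L.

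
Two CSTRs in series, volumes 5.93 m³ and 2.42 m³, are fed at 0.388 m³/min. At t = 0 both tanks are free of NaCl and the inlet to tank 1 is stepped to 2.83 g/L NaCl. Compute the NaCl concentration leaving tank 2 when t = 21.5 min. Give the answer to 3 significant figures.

1.72 g/L

Time constants: τᵢ = Vᵢ/Q for each well-mixed tank.
τ₁ = 5.93/0.388 = 15.284 min; τ₂ = 2.42/0.388 = 6.2371 min.
Solving the cascade with C₁(0)=C₂(0)=0 gives C₂(t) = C_in[1 − (τ₁ e^(−t/τ₁) − τ₂ e^(−t/τ₂))/(τ₁ − τ₂)].
At t = 21.5: e^(−t/τ₁) = 0.24494, e^(−t/τ₂) = 0.031838.
C₂ = 2.83·[1 − (15.284·0.24494 − 6.2371·0.031838)/(9.0464)] = 2.83·0.60814 = 1.7210 g/L.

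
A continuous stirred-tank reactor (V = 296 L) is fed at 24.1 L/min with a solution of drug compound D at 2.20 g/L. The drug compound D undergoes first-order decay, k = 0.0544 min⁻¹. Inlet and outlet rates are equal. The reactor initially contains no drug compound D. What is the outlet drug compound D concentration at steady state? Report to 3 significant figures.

Accumulation = in − out − consumed: V dC/dt = Q C_in − Q C − k V C.
At steady state: 0 = Q C_in − (Q + kV) C_ss, so C_ss = Q C_in/(Q + kV).
C_ss = 24.1·2.20/(24.1 + 0.0544·296) = 53.020/40.202 = 1.3188 g/L.

1.32 g/L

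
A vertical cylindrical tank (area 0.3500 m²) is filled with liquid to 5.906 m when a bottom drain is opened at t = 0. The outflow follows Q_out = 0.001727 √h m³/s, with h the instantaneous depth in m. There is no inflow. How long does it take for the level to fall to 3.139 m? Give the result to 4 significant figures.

A dh/dt = −Q_out = −0.001727 √h.
This is separable: 2 d(√h)/dt = −0.001727/A, so √h = √h₀ − (0.001727/(2A)) t.
t = 2A(√h₀ − √h)/0.001727 = 2·0.3500·(√5.906 − √3.139)/0.001727
  = 0.700000 × (2.43023 − 1.77172) / 0.001727 = 266.910 s.

266.9 s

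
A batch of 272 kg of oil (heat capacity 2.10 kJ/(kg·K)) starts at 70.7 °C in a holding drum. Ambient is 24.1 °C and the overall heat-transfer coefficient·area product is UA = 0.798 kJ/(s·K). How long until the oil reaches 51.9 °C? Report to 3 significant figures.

370 s

Lumped-capacitance energy balance: M c_p dT/dt = UA(T_amb − T).
τ = M c_p/UA = 715.79 s; T_ss = T_amb = 24.100 °C.
T(t) = T_ss + (T₀ − T_ss)e^(−t/τ); set T = 51.9:
t = −τ ln[(T − T_ss)/(T₀ − T_ss)] = −715.79 · ln(0.59657) = 369.75 s.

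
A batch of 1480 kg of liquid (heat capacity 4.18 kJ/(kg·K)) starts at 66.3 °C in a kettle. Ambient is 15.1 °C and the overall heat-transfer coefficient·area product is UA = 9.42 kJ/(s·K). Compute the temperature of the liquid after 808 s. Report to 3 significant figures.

Lumped-capacitance energy balance: M c_p dT/dt = UA(T_amb − T).
dT/dt = (T_ss − T)/τ with T_ss = T_amb = 15.100 °C, τ = M c_p/UA = 1480·4.18/9.42 = 656.73 s.
Integrating: T(t) = T_ss + (T₀ − T_ss) e^(−t/τ).
T(808) = 15.100 + (51.200)·0.29219 = 30.060 °C.

30.1 °C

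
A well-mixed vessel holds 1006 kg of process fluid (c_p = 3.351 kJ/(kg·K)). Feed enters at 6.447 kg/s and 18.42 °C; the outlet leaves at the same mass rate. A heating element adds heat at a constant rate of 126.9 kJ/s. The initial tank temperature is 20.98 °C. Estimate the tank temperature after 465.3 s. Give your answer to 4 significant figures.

M c_p dT/dt = ṁ c_p (T_in − T) + Q̇.
Rearrange: dT/dt = (T_ss − T)/τ with τ = M/ṁ = 156.042 s and T_ss = T_in + Q̇/(ṁ c_p) = 24.2939 °C.
Solution: T(t) = T_ss + (T₀ − T_ss) e^(−t/τ).
T(465.3) = 24.2939 + (-3.31394)·e^(−465.3/156.042) = 24.2939 + (-3.31394)·0.0506965 = 24.1259 °C.

24.13 °C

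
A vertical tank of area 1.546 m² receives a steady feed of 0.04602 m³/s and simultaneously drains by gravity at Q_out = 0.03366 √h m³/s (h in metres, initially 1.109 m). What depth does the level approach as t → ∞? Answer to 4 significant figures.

Level balance: A dh/dt = 0.04602 − 0.03366 √h. Setting dh/dt = 0:
Q_in = 0.03366 √h_ss ⇒ √h_ss = 0.04602/0.03366 = 1.36720.
h_ss = 1.36720² = 1.86924 m. (Since h₀ = 1.109 m < h_ss, the level will rise toward this value.)

1.869 m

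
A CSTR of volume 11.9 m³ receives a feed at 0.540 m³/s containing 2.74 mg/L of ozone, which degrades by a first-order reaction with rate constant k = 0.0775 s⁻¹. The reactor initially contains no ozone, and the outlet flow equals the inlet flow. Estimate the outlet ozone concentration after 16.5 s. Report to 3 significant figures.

Accumulation = in − out − consumed: V dC/dt = Q C_in − Q C − k V C.
dC/dt = (Q/V) C_in − (Q/V + k) C; effective rate a = Q/V + k = 0.045378 + 0.0775 = 0.12288 s⁻¹.
C_ss = Q C_in/(Q + kV) = 1.0119 mg/L; C(t) = C_ss + (C₀ − C_ss) e^(−a t).
C(16.5) = 1.0119 + (-1.0119)·e^(−0.12288·16.5) = 1.0119 + (-1.0119)·0.13167 = 0.87864 mg/L.

0.879 mg/L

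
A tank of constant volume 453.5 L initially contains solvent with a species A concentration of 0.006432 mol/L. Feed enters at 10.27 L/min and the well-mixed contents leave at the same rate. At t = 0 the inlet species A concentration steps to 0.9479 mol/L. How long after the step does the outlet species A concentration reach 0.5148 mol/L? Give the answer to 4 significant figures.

Species balance: V dC/dt = Q(C_in − C) ⇒ τ = V/Q = 44.1577 min.
C(t) = C_in + (C₀ − C_in) e^(−t/τ). Set C = 0.5148 and solve for t:
e^(−t/τ) = (C − C_in)/(C₀ − C_in) = (0.5148 − 0.9479)/(0.006432 − 0.9479) = 0.460026
t = −τ ln(…) = 44.1577 × 0.776472 = 34.2872 min.

34.29 min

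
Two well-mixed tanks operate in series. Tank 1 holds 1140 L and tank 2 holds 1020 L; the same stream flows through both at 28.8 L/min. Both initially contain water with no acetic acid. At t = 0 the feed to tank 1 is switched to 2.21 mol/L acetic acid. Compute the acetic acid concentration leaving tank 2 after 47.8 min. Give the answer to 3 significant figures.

0.806 mol/L

Time constants: τᵢ = Vᵢ/Q for each well-mixed tank.
τ₁ = 1140/28.8 = 39.583 min; τ₂ = 1020/28.8 = 35.417 min.
Tank 1: C₁ = C_in(1 − e^(−t/τ₁)). Tank 2 (τ₁ ≠ τ₂): C₂ = C_in[1 − (τ₁ e^(−t/τ₁) − τ₂ e^(−t/τ₂))/(τ₁ − τ₂)].
At t = 47.8: e^(−t/τ₁) = 0.29892, e^(−t/τ₂) = 0.25933.
C₂ = 2.21·[1 − (39.583·0.29892 − 35.417·0.25933)/(4.1667)] = 2.21·0.36458 = 0.80572 mol/L.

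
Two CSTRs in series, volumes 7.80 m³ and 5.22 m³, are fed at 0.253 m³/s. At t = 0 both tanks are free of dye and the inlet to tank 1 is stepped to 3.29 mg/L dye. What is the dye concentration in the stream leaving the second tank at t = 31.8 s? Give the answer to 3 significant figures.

1.17 mg/L

Time constants: τᵢ = Vᵢ/Q for each well-mixed tank.
τ₁ = 7.80/0.253 = 30.830 s; τ₂ = 5.22/0.253 = 20.632 s.
Tank 1: C₁ = C_in(1 − e^(−t/τ₁)). Tank 2 (τ₁ ≠ τ₂): C₂ = C_in[1 − (τ₁ e^(−t/τ₁) − τ₂ e^(−t/τ₂))/(τ₁ − τ₂)].
At t = 31.8: e^(−t/τ₁) = 0.35649, e^(−t/τ₂) = 0.21411.
C₂ = 3.29·[1 − (30.830·0.35649 − 20.632·0.21411)/(10.198)] = 3.29·0.35545 = 1.1694 mg/L.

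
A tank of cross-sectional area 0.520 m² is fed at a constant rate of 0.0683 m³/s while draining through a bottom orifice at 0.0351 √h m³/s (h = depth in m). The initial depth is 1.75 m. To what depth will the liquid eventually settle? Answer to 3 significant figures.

Level balance: A dh/dt = 0.0683 − 0.0351 √h. Setting dh/dt = 0:
Q_in = 0.0351 √h_ss ⇒ √h_ss = 0.0683/0.0351 = 1.9459.
h_ss = 1.9459² = 3.7864 m. (Since h₀ = 1.75 m < h_ss, the level will rise toward this value.)

3.79 m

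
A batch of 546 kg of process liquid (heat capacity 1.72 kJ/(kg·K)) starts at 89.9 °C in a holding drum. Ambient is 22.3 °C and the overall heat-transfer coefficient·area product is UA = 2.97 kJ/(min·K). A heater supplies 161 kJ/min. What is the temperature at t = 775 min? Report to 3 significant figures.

77.7 °C

M c_p dT/dt = −UA(T − T_amb) + Q̇.
dT/dt = (T_ss − T)/τ with T_ss = T_amb + Q̇/UA = 22.3 + 161/2.97 = 76.509 °C, τ = M c_p/UA = 546·1.72/2.97 = 316.20 min.
Solution: T(t) = T_ss + (T₀ − T_ss) e^(−t/τ).
T(775) = 76.509 + (13.391)·0.086210 = 77.663 °C.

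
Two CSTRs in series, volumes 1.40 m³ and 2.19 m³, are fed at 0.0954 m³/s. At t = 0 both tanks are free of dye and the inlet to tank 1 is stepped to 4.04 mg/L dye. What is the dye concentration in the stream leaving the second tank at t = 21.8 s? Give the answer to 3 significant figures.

1.33 mg/L

Each tank obeys Vᵢ dCᵢ/dt = Q(Cᵢ₋₁ − Cᵢ), so τᵢ = Vᵢ/Q.
τ₁ = 1.40/0.0954 = 14.675 s; τ₂ = 2.19/0.0954 = 22.956 s.
Tank 1: C₁ = C_in(1 − e^(−t/τ₁)). Tank 2 (τ₁ ≠ τ₂): C₂ = C_in[1 − (τ₁ e^(−t/τ₁) − τ₂ e^(−t/τ₂))/(τ₁ − τ₂)].
At t = 21.8: e^(−t/τ₁) = 0.22639, e^(−t/τ₂) = 0.38688.
C₂ = 4.04·[1 − (14.675·0.22639 − 22.956·0.38688)/(-8.2809)] = 4.04·0.32870 = 1.3280 mg/L.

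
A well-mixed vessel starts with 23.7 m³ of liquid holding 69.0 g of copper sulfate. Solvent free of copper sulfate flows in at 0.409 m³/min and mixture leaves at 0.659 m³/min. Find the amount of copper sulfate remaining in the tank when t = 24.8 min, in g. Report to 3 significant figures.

31.0 g

Let m(t) be the amount of copper sulfate. Volume: V(t) = V₀ + (Q_in − Q_out) t = 23.7 − 0.25000 t; V(24.8) = 17.500 m³.
Solute balance: dm/dt = 0 − Q_out C = −Q_out m/V(t).
dm/m = −Q_out dt/(V₀ − 0.25000 t); integrating gives ln(m/m₀) = −(Q_out/(Q_in−Q_out)) ln(V/V₀).
m = m₀ (V₀/V)^(Q_out/(Q_in−Q_out)) = 69.0 × (23.7/17.500)^(-2.6360) = 31.021 g.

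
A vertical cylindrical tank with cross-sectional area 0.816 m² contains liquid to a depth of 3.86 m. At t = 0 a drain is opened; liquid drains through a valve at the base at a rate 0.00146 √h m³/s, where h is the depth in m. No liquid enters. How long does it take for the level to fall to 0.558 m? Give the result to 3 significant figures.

With no inflow, A dh/dt = −0.00146 √h.
Separate and integrate: 2(√h − √h₀) = −(0.00146/A) t.
t = 2A(√h₀ − √h)/0.00146 = 2·0.816·(√3.86 − √0.558)/0.00146
  = 1.6320 × (1.9647 − 0.74699) / 0.00146 = 1361.1 s.

1360 s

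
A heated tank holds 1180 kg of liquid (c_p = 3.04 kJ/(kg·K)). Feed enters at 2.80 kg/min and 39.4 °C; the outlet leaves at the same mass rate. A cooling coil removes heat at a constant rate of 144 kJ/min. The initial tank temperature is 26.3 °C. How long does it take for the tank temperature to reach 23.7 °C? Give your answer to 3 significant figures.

482 min

M c_p dT/dt = ṁ c_p (T_in − T) − Q̇.
τ = M/ṁ = 421.43 min; T_ss = T_in − Q̇/(ṁ c_p) = 22.483 °C.
T(t) = T_ss + (T₀ − T_ss) e^(−t/τ). Set T = 23.7:
e^(−t/τ) = (23.7 − 22.483)/(26.3 − 22.483) = 0.31889
t = −421.43 · ln(0.31889) = 481.66 min.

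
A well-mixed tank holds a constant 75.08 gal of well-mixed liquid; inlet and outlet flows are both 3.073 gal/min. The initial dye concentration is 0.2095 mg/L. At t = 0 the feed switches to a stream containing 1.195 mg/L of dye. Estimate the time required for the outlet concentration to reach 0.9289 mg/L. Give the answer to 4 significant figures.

Species balance: V dC/dt = Q(C_in − C) ⇒ τ = V/Q = 24.4322 min.
C(t) = C_in + (C₀ − C_in) e^(−t/τ). Set C = 0.9289 and solve for t:
e^(−t/τ) = (C − C_in)/(C₀ − C_in) = (0.9289 − 1.195)/(0.2095 − 1.195) = 0.270015
t = −τ ln(…) = 24.4322 × 1.30928 = 31.9885 min.

31.99 min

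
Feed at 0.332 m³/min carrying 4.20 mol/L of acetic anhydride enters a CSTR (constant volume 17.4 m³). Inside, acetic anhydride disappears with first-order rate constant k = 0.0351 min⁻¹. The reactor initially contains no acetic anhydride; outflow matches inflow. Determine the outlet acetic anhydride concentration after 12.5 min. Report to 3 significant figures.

0.728 mol/L

V dC/dt = Q(C_in − C) − k V C.
This is linear with rate a = Q/V + k = 0.054180 min⁻¹.
C_ss = Q C_in/(Q + kV) = 1.4791 mol/L; C(t) = C_ss + (C₀ − C_ss) e^(−a t).
C(12.5) = 1.4791 + (-1.4791)·e^(−0.054180·12.5) = 1.4791 + (-1.4791)·0.50801 = 0.72770 mol/L.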